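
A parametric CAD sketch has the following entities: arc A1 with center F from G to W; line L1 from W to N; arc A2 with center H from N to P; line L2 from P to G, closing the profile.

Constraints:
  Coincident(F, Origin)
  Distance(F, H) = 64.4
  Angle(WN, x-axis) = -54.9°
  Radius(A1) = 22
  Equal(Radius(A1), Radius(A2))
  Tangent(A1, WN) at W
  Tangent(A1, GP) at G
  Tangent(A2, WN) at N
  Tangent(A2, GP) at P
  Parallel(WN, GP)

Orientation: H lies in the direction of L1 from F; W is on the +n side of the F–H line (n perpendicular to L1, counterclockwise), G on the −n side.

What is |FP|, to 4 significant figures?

68.05

The slot axis is L1's direction at -54.9°, so u = (cos -54.9°, sin -54.9°) = (0.5750, -0.8181) and n = (−sin -54.9°, cos -54.9°) = (0.8181, 0.5750). F is at the origin and H lies 64.4 along u from F, so H = 64.4·u = (37.03, -52.69). Tangency of A1 to both parallel lines with radius 22.0 puts W and G at F ± 22.0·n: W = (18.00, 12.65), G = (-18.00, -12.65). Equal radii place N and P the same way about H: N = H + 22.0·n = (55.03, -40.04), P = H − 22.0·n = (19.03, -65.34). Then |FP| = |P − F| = 68.05.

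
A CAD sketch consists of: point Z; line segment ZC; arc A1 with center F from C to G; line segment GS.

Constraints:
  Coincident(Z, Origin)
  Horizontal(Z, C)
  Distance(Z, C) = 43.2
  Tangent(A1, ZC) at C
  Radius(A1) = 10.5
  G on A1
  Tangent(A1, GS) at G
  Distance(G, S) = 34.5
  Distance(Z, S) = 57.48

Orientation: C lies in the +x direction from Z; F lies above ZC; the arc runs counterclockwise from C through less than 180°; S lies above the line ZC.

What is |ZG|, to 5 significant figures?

54.609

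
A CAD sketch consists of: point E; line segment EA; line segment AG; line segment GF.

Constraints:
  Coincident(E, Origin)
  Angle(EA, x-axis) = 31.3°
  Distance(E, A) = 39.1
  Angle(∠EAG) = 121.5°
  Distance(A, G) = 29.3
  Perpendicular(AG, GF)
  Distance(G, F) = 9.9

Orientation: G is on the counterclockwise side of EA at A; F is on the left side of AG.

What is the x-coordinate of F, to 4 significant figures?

23.61

∠EAG = 121.5°, so AG runs at 31.3° + (180° − 121.5°) = 89.80° from the x-axis; with |AG| = 29.3, G = A + 29.3·(cos 89.80°, sin 89.80°) = (33.51, 49.61). AG ⟂ GF; with |GF| = 9.9 on the left of AG, F = G + 9.9·(-1.000, 0.003491) = (23.61, 49.65). So F.x = 23.61.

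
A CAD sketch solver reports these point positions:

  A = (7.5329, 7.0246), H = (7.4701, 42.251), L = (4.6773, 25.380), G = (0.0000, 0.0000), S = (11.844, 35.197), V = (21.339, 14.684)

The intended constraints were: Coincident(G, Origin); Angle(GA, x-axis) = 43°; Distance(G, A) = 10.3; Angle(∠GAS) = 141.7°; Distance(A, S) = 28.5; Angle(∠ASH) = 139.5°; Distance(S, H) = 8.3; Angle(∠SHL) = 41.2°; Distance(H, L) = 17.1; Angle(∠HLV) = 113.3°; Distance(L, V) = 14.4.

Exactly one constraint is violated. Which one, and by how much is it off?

Distance(L, V) = 14.4 — off by 5.40.

G = (0.00, 0.00) ✓; GA at 43.00° ✓; |GA| = 10.30 ✓; ∠GAS = 141.7° ✓; |AS| = 28.50 ✓; ∠ASH = 139.5° ✓; |SH| = 8.300 ✓; ∠SHL = 41.20° ✓; |HL| = 17.10 ✓; ∠HLV = 113.3° ✓; |LV| = 19.80 ✗.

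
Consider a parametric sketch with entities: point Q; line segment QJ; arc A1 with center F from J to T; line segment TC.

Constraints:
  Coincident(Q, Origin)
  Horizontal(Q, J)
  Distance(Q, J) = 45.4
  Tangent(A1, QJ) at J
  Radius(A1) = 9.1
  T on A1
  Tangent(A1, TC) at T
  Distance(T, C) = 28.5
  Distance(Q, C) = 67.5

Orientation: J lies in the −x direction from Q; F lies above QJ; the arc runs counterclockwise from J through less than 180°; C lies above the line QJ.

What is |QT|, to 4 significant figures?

41.18

Q is at the origin; QJ is horizontal with |QJ| = 45.4 and J on the −x side, so J = (-45.40, 0.000). The tangent condition forces FJ to be normal to QJ, so F = J + (0, 9.1) = (-45.40, 9.100). Since FT ⟂ TC (tangency), |FC| = √(9.1² + 28.5²) = 29.92 regardless of where T sits on A1. So C lies on both circle(Q, 67.5) and circle(F, 29.92); the above-QJ intersection is C = (-56.54, 36.86). T is the foot of the tangent from C: T = (-38.39, 14.90).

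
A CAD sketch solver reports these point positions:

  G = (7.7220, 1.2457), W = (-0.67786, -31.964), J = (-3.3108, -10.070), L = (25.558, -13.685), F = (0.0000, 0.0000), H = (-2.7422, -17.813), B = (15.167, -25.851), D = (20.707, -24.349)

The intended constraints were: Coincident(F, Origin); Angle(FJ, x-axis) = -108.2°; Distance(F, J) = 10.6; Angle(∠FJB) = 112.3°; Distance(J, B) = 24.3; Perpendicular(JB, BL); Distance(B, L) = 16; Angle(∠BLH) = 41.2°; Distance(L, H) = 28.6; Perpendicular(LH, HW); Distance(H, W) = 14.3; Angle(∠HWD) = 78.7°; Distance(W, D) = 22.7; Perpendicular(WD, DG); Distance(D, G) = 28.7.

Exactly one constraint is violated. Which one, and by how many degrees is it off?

Perpendicular(WD, DG) — off by 7.30°.

F = (0.00, 0.00) ✓; FJ at -108.2° ✓; |FJ| = 10.60 ✓; ∠FJB = 112.3° ✓; |JB| = 24.30 ✓; ∠(JB, BL) = 90.00° ✓; |BL| = 16.00 ✓; ∠BLH = 41.20° ✓; |LH| = 28.60 ✓; ∠(LH, HW) = 90.00° ✓; |HW| = 14.30 ✓; ∠HWD = 78.70° ✓; |WD| = 22.70 ✓; ∠(WD, DG) = 97.30° ✗; |DG| = 28.70 ✓.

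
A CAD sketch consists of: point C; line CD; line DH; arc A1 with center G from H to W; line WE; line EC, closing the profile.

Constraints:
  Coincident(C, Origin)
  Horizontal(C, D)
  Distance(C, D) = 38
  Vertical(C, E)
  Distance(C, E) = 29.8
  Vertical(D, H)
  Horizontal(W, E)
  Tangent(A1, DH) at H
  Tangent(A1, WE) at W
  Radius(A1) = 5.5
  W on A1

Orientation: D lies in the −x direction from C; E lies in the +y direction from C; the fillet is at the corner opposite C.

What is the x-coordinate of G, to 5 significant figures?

-32.500

CE is vertical with |CE| = 29.8 and E on the +y side, so E = (0.0000, 29.800). The virtual corner opposite C is at (-38.000, 29.800). A1 meets DH tangentially, so GH is at right angles to DH and tangency of A1 to WE means the radius GW is perpendicular to WE, with radius 5.5, so the center G sits 5.5 in from both sides at G = (-32.500, 24.300). So G.x = -32.500.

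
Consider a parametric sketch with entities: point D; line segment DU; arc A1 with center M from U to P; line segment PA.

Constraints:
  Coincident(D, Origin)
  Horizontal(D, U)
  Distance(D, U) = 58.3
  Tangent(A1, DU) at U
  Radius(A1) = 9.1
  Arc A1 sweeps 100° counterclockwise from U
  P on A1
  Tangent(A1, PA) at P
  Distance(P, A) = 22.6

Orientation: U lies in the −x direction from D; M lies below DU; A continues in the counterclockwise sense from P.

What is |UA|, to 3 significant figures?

33.3

D is at the origin; DU is horizontal with |DU| = 58.3 and U on the −x side, so U = (-58.3, 0.00). Tangency of A1 to DU means the radius MU is perpendicular to DU, so M = U + (0, -9.1) = (-58.3, -9.10). On A1, U sits at bearing 90° from M; a 100° counterclockwise sweep puts P at bearing 190°, so P = M + 9.1·(cos 190°, sin 190°) = (-67.3, -10.7). Since A1 is tangent to PA there, MP ⟂ PA, so PA runs along (−sin 190°, cos 190°); with |PA| = 22.6, A = (-63.3, -32.9). Then |UA| = |A − U| = 33.3.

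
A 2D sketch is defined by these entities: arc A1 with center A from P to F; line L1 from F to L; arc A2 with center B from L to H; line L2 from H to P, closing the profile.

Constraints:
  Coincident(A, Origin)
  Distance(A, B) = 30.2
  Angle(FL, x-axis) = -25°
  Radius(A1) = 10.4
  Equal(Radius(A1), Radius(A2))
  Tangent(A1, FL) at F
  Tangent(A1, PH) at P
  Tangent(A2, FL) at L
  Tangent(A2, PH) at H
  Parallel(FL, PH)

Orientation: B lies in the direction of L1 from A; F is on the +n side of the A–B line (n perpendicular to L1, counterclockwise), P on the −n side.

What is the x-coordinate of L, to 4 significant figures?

31.77

Tangency of A1 to both parallel lines with radius 10.4 puts F and P at A ± 10.4·n: F = (4.395, 9.426), P = (-4.395, -9.426). Equal radii place L and H the same way about B: L = B + 10.4·n = (31.77, -3.337), H = B − 10.4·n = (22.98, -22.19). So L.x = 31.77.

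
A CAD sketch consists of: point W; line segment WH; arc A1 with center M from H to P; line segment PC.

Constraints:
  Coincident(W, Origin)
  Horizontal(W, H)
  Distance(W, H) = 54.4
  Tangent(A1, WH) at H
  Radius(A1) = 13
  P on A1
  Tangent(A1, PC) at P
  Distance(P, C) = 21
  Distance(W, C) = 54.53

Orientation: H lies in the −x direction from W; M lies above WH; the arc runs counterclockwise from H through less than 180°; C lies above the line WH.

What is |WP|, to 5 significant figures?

43.558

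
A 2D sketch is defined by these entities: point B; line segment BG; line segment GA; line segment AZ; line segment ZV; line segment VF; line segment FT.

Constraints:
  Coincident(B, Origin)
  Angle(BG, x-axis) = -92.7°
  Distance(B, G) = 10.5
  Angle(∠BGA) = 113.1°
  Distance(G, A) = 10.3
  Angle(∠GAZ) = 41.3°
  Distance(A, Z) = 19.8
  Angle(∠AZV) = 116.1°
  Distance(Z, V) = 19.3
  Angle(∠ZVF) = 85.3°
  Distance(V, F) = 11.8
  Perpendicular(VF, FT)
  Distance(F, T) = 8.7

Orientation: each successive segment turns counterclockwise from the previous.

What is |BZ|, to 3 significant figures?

3.44

B is at the origin; BG runs at -92.7° with length 10.5, so G = (-0.495, -10.5). ∠BGA = 113.1° gives GA at -25.8° from the x-axis; with |GA| = 10.3, A = (8.78, -15.0). ∠GAZ = 41.3° gives AZ at 113° from the x-axis; with |AZ| = 19.8, Z = (1.07, 3.27). Then |BZ| = |Z − B| = 3.44.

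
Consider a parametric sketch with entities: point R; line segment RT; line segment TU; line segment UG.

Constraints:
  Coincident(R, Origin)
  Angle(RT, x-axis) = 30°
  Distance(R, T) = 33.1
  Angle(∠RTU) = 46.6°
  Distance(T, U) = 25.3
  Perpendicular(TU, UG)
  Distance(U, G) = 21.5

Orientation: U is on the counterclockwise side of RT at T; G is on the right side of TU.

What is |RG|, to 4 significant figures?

45.62

R is at the origin; RT runs at 30.0° with length 33.1, so T = 33.1·(cos 30.0°, sin 30.0°) = (28.67, 16.55). ∠RTU = 46.6°, so TU runs at 30.0° + (180° − 46.6°) = 163.4° from the x-axis; with |TU| = 25.3, U = T + 25.3·(cos 163.4°, sin 163.4°) = (4.420, 23.78). The perpendicularity gives UG at right angles to TU; with |UG| = 21.5 on the right of TU, G = U + 21.5·(0.2857, 0.9583) = (10.56, 44.38). Then |RG| = |G − R| = 45.62.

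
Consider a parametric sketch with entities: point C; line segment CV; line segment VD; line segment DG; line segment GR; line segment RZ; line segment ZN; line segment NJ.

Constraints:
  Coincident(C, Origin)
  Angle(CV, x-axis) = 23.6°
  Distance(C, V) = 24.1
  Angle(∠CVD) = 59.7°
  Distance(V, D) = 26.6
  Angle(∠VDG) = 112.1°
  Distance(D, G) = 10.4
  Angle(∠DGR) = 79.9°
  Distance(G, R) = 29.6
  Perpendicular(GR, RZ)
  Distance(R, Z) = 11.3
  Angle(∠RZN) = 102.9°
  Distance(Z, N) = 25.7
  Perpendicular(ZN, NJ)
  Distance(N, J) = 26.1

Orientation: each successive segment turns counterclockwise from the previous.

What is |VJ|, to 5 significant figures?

37.846

C is at the origin; CV runs at 23.6° with length 24.1, so V = (22.084, 9.6484). ∠CVD = 59.7° gives VD at 143.90° from the x-axis; with |VD| = 26.6, D = (0.59181, 25.321). ∠VDG = 112.1° gives DG at -148.20° from the x-axis; with |DG| = 10.4, G = (-8.2471, 19.841). ∠DGR = 79.9° gives GR at -48.100° from the x-axis; with |GR| = 29.6, R = (11.521, -2.1909). The perpendicularity gives RZ at right angles to GR, so RZ runs at 41.900°; with |RZ| = 11.3, Z = (19.931, 5.3556). ∠RZN = 102.9° gives ZN at 119.00° from the x-axis; with |ZN| = 25.7, N = (7.4719, 27.833). The perpendicularity gives NJ at right angles to ZN, so NJ runs at -151.00°; with |NJ| = 26.1, J = (-15.356, 15.180). Then |VJ| = |J − V| = 37.846.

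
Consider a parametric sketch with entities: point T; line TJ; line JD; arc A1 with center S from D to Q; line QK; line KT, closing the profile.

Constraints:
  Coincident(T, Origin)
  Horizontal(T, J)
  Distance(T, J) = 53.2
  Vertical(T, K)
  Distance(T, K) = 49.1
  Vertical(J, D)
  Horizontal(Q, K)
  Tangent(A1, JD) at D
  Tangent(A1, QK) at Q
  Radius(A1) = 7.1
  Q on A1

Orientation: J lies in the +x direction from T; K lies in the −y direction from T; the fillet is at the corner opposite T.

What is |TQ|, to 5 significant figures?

67.350

T is at the origin; T and J share the same y with |TJ| = 53.2 and J on the +x side, so J = (53.200, 0.0000). TK is vertical with |TK| = 49.1 and K on the −y side, so K = (0.0000, -49.100). The virtual corner opposite T is at (53.200, -49.100). Since A1 is tangent to JD there, SD ⟂ JD and the tangent condition forces SQ to be normal to QK, with radius 7.1, so the center S sits 7.1 in from both sides at S = (46.100, -42.000). That places the tangent points at D = (53.200, -42.000) on JD and Q = (46.100, -49.100) on QK. Then |TQ| = |Q − T| = 67.350.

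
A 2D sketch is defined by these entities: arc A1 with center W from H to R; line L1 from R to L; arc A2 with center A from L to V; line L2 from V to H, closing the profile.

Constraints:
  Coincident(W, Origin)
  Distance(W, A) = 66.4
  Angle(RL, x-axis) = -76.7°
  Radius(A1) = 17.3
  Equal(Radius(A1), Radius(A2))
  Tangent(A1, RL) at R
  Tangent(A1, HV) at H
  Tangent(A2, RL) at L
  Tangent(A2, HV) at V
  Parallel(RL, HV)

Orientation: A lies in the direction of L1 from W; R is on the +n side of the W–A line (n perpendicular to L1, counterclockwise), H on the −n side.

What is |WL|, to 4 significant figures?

68.62

Tangency of A1 to both parallel lines with radius 17.3 puts R and H at W ± 17.3·n: R = (16.84, 3.980), H = (-16.84, -3.980). Equal radii place L and V the same way about A: L = A + 17.3·n = (32.11, -60.64), V = A − 17.3·n = (-1.561, -68.60). Then |WL| = |L − W| = 68.62.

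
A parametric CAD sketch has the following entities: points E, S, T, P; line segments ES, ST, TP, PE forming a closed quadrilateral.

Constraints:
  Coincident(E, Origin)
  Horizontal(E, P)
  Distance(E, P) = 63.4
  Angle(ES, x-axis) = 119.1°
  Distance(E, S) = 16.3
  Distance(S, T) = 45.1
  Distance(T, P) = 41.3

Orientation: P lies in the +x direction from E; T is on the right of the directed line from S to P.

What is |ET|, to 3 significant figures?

30.1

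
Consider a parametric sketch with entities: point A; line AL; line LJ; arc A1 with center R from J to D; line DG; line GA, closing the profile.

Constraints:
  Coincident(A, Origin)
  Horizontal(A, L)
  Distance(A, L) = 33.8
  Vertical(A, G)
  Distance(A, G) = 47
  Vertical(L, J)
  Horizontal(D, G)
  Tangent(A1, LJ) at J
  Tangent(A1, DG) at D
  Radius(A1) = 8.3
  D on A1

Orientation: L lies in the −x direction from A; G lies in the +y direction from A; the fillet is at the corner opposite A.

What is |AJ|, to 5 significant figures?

51.382

A is at the origin; AL is horizontal with |AL| = 33.8 and L on the −x side, so L = (-33.800, 0.0000). AG is vertical with |AG| = 47.0 and G on the +y side, so G = (0.0000, 47.000). The virtual corner opposite A is at (-33.800, 47.000). Tangency of A1 to LJ means the radius RJ is perpendicular to LJ and since A1 is tangent to DG there, RD ⟂ DG, with radius 8.3, so the center R sits 8.3 in from both sides at R = (-25.500, 38.700). That places the tangent points at J = (-33.800, 38.700) on LJ and D = (-25.500, 47.000) on DG. Then |AJ| = |J − A| = 51.382.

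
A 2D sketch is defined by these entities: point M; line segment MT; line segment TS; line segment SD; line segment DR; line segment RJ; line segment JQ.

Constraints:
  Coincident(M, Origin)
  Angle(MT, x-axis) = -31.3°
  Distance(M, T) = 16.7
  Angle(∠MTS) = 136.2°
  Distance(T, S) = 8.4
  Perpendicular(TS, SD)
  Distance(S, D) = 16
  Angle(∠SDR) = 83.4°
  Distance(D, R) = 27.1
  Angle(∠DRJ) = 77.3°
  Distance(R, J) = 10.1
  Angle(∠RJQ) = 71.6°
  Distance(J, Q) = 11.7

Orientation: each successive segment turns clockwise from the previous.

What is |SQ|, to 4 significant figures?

17.77

M is at the origin; MT runs at -31.3° with length 16.7, so T = (14.27, -8.676). ∠MTS = 136.2° gives TS at -75.10° from the x-axis; with |TS| = 8.4, S = (16.43, -16.79). The perpendicularity gives SD at right angles to TS, so SD runs at -165.1°; with |SD| = 16.0, D = (0.9674, -20.91). ∠SDR = 83.4° gives DR at 98.30° from the x-axis; with |DR| = 27.1, R = (-2.945, 5.908). ∠DRJ = 77.3° gives RJ at -4.400° from the x-axis; with |RJ| = 10.1, J = (7.126, 5.134). ∠RJQ = 71.6° gives JQ at -112.8° from the x-axis; with |JQ| = 11.7, Q = (2.592, -5.652). Then |SQ| = |Q − S| = 17.77.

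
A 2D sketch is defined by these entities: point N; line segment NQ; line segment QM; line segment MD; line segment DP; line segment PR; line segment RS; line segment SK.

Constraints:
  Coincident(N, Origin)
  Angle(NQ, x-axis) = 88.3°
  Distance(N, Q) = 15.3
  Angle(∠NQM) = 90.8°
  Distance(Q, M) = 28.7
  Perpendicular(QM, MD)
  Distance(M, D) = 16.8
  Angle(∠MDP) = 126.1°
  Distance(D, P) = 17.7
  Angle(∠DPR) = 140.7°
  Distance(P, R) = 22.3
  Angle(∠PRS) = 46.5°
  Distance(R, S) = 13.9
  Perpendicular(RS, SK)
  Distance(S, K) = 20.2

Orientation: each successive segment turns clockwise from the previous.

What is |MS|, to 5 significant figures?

31.149

∠DPR = 140.7° gives PR at 175.90° from the x-axis; with |PR| = 22.3, R = (-7.8199, -10.564). ∠PRS = 46.5° gives RS at 42.400° from the x-axis; with |RS| = 13.9, S = (2.4446, -1.1911). Then |MS| = |S − M| = 31.149.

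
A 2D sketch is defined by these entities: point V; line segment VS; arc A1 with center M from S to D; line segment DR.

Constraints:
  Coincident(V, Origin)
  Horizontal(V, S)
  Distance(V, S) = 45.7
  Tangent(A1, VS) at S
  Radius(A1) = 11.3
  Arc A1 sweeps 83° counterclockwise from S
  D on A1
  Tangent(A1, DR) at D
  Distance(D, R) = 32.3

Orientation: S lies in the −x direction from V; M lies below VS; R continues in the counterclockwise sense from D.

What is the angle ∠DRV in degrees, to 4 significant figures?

48.40°

On A1, S sits at bearing 90° from M; an 83° counterclockwise sweep puts D at bearing 173°, so D = M + 11.3·(cos 173°, sin 173°) = (-56.92, -9.923). Tangency of A1 to DR means the radius MD is perpendicular to DR, so DR runs along (−sin 173°, cos 173°); with |DR| = 32.3, R = (-60.85, -41.98). Then cos ∠DRV = RD·RV / (|RD||RV|), giving 48.40°.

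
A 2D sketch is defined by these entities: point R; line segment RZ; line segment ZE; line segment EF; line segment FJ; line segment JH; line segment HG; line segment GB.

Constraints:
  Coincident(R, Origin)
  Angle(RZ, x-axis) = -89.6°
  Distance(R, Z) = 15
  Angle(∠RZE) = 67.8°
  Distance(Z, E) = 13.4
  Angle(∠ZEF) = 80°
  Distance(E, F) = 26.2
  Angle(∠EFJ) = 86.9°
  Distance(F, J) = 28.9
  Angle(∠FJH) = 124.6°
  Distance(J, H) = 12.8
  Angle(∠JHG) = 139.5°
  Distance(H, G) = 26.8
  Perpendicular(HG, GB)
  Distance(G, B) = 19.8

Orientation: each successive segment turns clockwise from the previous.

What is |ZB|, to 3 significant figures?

12.1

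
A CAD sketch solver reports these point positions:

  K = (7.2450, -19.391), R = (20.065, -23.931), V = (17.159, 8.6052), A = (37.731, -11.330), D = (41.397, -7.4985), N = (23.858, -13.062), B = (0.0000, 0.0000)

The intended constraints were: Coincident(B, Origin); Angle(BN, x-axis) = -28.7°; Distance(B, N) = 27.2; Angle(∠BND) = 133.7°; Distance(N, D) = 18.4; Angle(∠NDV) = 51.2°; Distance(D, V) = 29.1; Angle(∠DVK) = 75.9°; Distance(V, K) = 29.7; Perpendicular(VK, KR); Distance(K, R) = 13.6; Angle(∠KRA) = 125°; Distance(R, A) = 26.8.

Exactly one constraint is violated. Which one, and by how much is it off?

Distance(R, A) = 26.8 — off by 5.10.

B = (0.00, 0.00) ✓; BN at -28.70° ✓; |BN| = 27.20 ✓; ∠BND = 133.7° ✓; |ND| = 18.40 ✓; ∠NDV = 51.20° ✓; |DV| = 29.10 ✓; ∠DVK = 75.90° ✓; |VK| = 29.70 ✓; ∠(VK, KR) = 90.00° ✓; |KR| = 13.60 ✓; ∠KRA = 125.0° ✓; |RA| = 21.70 ✗.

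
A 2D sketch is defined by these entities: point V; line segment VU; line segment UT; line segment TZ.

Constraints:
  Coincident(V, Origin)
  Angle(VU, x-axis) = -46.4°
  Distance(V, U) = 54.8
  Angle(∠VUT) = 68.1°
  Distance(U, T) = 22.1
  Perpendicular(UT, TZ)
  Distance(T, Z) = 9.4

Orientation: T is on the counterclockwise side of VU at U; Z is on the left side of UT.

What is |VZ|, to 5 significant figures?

41.479

∠VUT = 68.1°, so UT runs at -46.4° + (180° − 68.1°) = 65.500° from the x-axis; with |UT| = 22.1, T = U + 22.1·(cos 65.500°, sin 65.500°) = (46.956, -19.574). UT ⟂ TZ; with |TZ| = 9.4 on the left of UT, Z = T + 9.4·(-0.90996, 0.41469) = (38.402, -15.676). Then |VZ| = |Z − V| = 41.479.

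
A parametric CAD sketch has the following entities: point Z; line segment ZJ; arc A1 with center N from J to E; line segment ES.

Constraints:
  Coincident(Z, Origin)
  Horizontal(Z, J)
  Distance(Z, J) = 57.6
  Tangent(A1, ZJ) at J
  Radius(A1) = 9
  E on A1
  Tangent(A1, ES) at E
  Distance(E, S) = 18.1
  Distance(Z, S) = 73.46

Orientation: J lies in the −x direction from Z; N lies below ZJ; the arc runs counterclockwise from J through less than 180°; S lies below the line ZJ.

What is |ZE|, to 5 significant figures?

66.998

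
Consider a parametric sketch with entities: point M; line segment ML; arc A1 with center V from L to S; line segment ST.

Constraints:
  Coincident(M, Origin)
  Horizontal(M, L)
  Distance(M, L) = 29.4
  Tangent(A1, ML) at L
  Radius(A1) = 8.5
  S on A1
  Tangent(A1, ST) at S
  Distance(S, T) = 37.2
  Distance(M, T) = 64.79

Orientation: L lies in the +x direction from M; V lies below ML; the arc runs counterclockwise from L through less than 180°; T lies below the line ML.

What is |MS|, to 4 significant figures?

27.87

Checks: ∠(VL, LM) = 90.00° ✓; |VS| = 8.500 ✓; ∠(VS, ST) = 90.00° ✓; |ST| = 37.20 ✓; |MT| = 64.79 ✓.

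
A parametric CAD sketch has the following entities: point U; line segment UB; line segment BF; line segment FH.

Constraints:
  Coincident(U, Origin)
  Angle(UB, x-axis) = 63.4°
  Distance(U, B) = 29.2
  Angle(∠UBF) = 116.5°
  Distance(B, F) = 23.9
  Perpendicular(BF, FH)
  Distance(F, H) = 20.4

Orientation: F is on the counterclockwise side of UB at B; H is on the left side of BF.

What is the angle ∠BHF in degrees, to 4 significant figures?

49.52°

∠UBF = 116.5°, so BF runs at 63.4° + (180° − 116.5°) = 126.9° from the x-axis; with |BF| = 23.9, F = B + 23.9·(cos 126.9°, sin 126.9°) = (-1.275, 45.22). BF is perpendicular to FH; with |FH| = 20.4 on the left of BF, H = F + 20.4·(-0.7997, -0.6004) = (-17.59, 32.97). Then cos ∠BHF = HB·HF / (|HB||HF|), giving 49.52°.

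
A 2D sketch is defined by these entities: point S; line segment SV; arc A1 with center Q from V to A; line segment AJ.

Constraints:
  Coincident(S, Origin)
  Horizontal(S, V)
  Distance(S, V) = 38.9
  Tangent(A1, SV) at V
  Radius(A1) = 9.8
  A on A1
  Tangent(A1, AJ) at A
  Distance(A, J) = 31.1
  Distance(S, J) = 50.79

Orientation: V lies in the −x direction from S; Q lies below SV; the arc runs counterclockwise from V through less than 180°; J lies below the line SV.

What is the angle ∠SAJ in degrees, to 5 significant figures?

74.272°

Checks: ∠(QV, VS) = 90.00° ✓; |QV| = 9.800 ✓; |QA| = 9.800 ✓; ∠(QA, AJ) = 90.00° ✓; |AJ| = 31.10 ✓; |SJ| = 50.79 ✓.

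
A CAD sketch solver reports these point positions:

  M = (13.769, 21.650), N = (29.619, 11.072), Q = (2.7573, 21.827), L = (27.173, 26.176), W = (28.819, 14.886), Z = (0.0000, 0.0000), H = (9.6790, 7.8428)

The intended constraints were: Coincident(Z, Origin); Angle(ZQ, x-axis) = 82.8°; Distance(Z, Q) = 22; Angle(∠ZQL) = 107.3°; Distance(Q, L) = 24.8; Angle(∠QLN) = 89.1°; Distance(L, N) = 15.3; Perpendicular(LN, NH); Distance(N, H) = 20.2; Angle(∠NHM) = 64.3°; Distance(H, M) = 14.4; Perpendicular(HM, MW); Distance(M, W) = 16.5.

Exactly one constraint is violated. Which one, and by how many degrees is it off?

Perpendicular(HM, MW) — off by 7.70°.

Z = (0.00, 0.00) ✓; ZQ at 82.80° ✓; |ZQ| = 22.00 ✓; ∠ZQL = 107.3° ✓; |QL| = 24.80 ✓; ∠QLN = 89.10° ✓; |LN| = 15.30 ✓; ∠(LN, NH) = 90.00° ✓; |NH| = 20.20 ✓; ∠NHM = 64.30° ✓; |HM| = 14.40 ✓; ∠(HM, MW) = 97.70° ✗; |MW| = 16.50 ✓.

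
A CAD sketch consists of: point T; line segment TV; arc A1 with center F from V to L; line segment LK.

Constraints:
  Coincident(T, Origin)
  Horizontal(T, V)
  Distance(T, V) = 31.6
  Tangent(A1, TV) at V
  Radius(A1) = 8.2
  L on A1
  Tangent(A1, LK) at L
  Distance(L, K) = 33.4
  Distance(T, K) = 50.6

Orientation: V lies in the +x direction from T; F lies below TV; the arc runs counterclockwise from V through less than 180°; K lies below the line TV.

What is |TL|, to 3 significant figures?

25.2

T is at the origin; T and V share the same y with |TV| = 31.6 and V on the +x side, so V = (31.6, 0.00). A1 meets TV tangentially, so FV is at right angles to TV, so F = V + (0, -8.2) = (31.6, -8.20). Since FL ⟂ LK (tangency), |FK| = √(8.2² + 33.4²) = 34.4 regardless of where L sits on A1. So K lies on both circle(T, 50.6) and circle(F, 34.4); the below-TV intersection is K = (27.7, -42.4). L is the foot of the tangent from K: L = (23.5, -9.23).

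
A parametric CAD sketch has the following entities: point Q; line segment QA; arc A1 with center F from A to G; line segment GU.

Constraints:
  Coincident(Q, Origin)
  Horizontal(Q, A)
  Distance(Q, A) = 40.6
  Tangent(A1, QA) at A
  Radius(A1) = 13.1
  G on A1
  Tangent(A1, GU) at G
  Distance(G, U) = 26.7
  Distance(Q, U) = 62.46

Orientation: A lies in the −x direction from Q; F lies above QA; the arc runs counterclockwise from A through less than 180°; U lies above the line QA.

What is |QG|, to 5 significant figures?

36.592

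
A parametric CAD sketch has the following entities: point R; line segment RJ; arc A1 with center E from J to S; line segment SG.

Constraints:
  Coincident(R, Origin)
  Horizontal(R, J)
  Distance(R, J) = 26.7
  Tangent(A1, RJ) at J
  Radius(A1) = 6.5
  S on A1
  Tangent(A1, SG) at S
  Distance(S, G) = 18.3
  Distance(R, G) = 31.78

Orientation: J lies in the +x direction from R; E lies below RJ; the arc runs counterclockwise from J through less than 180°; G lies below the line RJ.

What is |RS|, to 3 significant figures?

21.2

Checks: |ES| = 6.500 ✓; ∠(ES, SG) = 90.00° ✓; |SG| = 18.30 ✓; |RG| = 31.78 ✓.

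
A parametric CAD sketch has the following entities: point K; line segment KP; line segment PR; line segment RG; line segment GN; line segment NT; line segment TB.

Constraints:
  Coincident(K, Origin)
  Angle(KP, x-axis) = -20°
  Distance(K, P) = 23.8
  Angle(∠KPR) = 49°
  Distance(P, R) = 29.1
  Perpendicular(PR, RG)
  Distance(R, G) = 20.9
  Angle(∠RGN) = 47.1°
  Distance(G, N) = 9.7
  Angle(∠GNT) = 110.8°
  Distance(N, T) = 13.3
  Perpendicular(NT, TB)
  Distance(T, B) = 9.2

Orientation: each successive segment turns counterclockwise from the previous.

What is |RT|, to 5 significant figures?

2.8836

∠RGN = 47.1° gives GN at -26.100° from the x-axis; with |GN| = 9.7, N = (1.1352, 7.2698). ∠GNT = 110.8° gives NT at 43.100° from the x-axis; with |NT| = 13.3, T = (10.846, 16.357). Then |RT| = |T − R| = 2.8836.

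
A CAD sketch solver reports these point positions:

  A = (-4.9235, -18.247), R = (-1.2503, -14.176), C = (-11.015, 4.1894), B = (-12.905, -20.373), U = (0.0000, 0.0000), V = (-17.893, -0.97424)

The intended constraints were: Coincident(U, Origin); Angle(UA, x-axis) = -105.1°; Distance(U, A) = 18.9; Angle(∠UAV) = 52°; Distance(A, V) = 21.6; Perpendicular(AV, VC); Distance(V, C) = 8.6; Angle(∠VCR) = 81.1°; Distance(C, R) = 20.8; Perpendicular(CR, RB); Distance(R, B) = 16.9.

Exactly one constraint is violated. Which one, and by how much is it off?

Distance(R, B) = 16.9 — off by 3.70.

U = (0.00, 0.00) ✓; UA at -105.1° ✓; |UA| = 18.90 ✓; ∠UAV = 52.00° ✓; |AV| = 21.60 ✓; ∠(AV, VC) = 90.00° ✓; |VC| = 8.601 ✓; ∠VCR = 81.10° ✓; |CR| = 20.80 ✓; ∠(CR, RB) = 90.00° ✓; |RB| = 13.20 ✗.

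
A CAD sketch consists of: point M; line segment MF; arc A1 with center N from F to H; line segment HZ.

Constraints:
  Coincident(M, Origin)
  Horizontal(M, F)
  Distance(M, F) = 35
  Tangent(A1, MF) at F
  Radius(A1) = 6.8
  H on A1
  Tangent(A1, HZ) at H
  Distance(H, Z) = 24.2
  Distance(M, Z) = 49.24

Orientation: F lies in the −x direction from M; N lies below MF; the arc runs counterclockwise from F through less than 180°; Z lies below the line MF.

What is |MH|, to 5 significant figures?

42.453

Checks: M.y = 0.00, F.y = 0.00 ✓; |NH| = 6.800 ✓; ∠(NH, HZ) = 90.00° ✓; |HZ| = 24.20 ✓; |MZ| = 49.24 ✓.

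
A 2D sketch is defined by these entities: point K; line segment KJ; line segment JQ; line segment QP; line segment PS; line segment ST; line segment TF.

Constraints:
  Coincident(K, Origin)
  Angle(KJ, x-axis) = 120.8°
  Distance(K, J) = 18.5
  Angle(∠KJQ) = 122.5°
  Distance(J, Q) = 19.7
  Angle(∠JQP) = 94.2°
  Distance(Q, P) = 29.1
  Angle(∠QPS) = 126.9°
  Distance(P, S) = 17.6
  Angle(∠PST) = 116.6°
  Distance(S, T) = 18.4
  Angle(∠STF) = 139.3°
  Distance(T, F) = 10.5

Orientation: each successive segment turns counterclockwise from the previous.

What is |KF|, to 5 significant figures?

9.2530

∠PST = 116.6° gives ST at 20.600° from the x-axis; with |ST| = 18.4, T = (-2.0182, -17.955). ∠STF = 139.3° gives TF at 61.300° from the x-axis; with |TF| = 10.5, F = (3.0241, -8.7449). Then |KF| = |F − K| = 9.2530.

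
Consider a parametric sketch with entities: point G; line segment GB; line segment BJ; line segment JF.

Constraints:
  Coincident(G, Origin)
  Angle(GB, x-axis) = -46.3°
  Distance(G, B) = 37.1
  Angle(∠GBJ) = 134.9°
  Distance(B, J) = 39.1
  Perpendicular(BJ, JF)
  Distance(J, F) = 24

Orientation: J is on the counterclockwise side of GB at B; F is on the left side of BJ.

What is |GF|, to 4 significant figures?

65.33

G is at the origin; GB runs at -46.3° with length 37.1, so B = 37.1·(cos -46.3°, sin -46.3°) = (25.63, -26.82). ∠GBJ = 134.9°, so BJ runs at -46.3° + (180° − 134.9°) = -1.200° from the x-axis; with |BJ| = 39.1, J = B + 39.1·(cos -1.200°, sin -1.200°) = (64.72, -27.64). BJ is perpendicular to JF; with |JF| = 24.0 on the left of BJ, F = J + 24.0·(0.02094, 0.9998) = (65.23, -3.646). Then |GF| = |F − G| = 65.33.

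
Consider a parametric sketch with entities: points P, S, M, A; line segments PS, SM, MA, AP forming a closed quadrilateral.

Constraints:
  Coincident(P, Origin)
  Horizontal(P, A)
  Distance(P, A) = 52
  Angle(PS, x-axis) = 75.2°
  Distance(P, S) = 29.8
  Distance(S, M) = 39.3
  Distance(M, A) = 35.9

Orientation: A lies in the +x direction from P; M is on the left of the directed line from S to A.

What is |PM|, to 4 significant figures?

58.35

Checks: |SM| = 39.30 ✓; |MA| = 35.90 ✓.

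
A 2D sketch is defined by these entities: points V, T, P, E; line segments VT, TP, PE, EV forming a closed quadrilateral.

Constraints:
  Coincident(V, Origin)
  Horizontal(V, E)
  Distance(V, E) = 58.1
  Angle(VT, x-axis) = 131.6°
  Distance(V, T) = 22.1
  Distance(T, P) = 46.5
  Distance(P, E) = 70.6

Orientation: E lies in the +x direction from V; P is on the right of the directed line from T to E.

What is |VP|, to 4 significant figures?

29.84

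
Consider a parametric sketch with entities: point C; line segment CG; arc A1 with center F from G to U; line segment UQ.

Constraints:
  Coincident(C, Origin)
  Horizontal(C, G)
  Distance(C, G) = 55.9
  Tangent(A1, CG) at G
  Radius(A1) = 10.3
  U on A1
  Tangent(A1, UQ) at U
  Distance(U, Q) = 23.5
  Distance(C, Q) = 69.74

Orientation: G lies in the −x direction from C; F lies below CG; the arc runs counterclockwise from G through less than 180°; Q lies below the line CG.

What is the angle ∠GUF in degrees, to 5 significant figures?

37.704°

Checks: |FU| = 10.30 ✓; ∠(FU, UQ) = 90.00° ✓; |UQ| = 23.50 ✓; |CQ| = 69.74 ✓.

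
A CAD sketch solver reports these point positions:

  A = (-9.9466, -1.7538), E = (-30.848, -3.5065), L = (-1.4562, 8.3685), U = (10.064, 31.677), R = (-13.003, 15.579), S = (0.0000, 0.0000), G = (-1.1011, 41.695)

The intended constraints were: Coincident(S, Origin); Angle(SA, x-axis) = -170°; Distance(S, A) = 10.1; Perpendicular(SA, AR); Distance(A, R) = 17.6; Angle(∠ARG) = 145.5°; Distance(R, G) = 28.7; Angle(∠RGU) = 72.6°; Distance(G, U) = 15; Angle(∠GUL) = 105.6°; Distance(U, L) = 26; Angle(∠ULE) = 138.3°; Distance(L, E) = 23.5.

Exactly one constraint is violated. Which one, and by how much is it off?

Distance(L, E) = 23.5 — off by 8.20.

S = (0.00, 0.00) ✓; SA at -170.0° ✓; |SA| = 10.10 ✓; ∠(SA, AR) = 90.00° ✓; |AR| = 17.60 ✓; ∠ARG = 145.5° ✓; |RG| = 28.70 ✓; ∠RGU = 72.60° ✓; |GU| = 15.00 ✓; ∠GUL = 105.6° ✓; |UL| = 26.00 ✓; ∠ULE = 138.3° ✓; |LE| = 31.70 ✗.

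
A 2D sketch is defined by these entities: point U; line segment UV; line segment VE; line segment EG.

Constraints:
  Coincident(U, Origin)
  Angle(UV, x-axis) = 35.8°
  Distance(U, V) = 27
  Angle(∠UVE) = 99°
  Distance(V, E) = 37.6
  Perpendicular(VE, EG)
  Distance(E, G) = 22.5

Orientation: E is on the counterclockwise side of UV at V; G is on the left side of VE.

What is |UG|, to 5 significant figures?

42.031

U is at the origin; UV runs at 35.8° with length 27.0, so V = 27.0·(cos 35.8°, sin 35.8°) = (21.899, 15.794). ∠UVE = 99.0°, so VE runs at 35.8° + (180° − 99.0°) = 116.80° from the x-axis; with |VE| = 37.6, E = V + 37.6·(cos 116.80°, sin 116.80°) = (4.9457, 49.355). VE is perpendicular to EG; with |EG| = 22.5 on the left of VE, G = E + 22.5·(-0.89259, -0.45088) = (-15.137, 39.210). Then |UG| = |G − U| = 42.031.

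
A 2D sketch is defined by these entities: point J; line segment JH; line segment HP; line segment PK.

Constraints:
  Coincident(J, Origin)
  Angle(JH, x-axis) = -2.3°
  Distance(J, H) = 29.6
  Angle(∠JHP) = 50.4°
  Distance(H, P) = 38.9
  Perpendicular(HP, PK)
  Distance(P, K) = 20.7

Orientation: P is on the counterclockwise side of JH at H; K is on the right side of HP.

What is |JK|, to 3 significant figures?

47.9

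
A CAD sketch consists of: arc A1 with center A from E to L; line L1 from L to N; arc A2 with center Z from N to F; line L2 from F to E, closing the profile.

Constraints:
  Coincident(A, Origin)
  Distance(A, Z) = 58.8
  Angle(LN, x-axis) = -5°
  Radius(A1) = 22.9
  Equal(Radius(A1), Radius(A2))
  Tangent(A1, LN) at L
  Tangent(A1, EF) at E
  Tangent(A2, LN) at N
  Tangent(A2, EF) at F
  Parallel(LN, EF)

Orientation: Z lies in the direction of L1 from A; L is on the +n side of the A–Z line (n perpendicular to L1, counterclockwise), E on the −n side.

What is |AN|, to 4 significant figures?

63.10

The slot axis is L1's direction at -5.0°, so u = (cos -5.0°, sin -5.0°) = (0.9962, -0.08716) and n = (−sin -5.0°, cos -5.0°) = (0.08716, 0.9962). A is at the origin and Z lies 58.8 along u from A, so Z = 58.8·u = (58.58, -5.125). Tangency of A1 to both parallel lines with radius 22.9 puts L and E at A ± 22.9·n: L = (1.996, 22.81), E = (-1.996, -22.81). Equal radii place N and F the same way about Z: N = Z + 22.9·n = (60.57, 17.69), F = Z − 22.9·n = (56.58, -27.94). Then |AN| = |N − A| = 63.10.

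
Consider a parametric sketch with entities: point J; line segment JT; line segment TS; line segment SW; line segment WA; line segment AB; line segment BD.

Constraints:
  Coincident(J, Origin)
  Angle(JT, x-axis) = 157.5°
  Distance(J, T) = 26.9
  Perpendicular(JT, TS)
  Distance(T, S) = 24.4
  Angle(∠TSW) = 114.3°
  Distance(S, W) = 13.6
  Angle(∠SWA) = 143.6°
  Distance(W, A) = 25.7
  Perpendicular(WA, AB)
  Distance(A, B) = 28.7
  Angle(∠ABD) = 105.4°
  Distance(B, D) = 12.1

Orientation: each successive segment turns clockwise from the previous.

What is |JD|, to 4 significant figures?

8.547

J is at the origin; JT runs at 157.5° with length 26.9, so T = (-24.85, 10.29). The perpendicularity gives TS at right angles to JT, so TS runs at 67.50°; with |TS| = 24.4, S = (-15.51, 32.84). ∠TSW = 114.3° gives SW at 1.800° from the x-axis; with |SW| = 13.6, W = (-1.922, 33.26). ∠SWA = 143.6° gives WA at -34.60° from the x-axis; with |WA| = 25.7, A = (19.23, 18.67). WA ⟂ AB, so AB runs at -124.6°; with |AB| = 28.7, B = (2.936, -4.954). ∠ABD = 105.4° gives BD at 160.8° from the x-axis; with |BD| = 12.1, D = (-8.491, -0.9743). Then |JD| = |D − J| = 8.547.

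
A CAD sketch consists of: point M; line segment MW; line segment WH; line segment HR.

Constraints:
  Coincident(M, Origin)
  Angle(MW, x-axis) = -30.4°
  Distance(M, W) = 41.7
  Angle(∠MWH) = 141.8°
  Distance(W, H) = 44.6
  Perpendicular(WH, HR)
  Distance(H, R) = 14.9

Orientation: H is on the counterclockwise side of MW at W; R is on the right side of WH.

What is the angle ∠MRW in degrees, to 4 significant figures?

9.266°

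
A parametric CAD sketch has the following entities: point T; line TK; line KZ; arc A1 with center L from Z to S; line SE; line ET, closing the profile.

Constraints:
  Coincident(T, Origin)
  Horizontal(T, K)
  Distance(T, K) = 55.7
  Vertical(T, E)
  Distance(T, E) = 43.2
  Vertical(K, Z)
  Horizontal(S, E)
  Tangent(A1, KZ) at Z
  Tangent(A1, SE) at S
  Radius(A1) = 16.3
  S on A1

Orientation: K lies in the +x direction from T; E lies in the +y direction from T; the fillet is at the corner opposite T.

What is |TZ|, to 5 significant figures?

61.855

T is at the origin; TK is horizontal with |TK| = 55.7 and K on the +x side, so K = (55.700, 0.0000). T and E share the same x with |TE| = 43.2 and E on the +y side, so E = (0.0000, 43.200). The virtual corner opposite T is at (55.700, 43.200). Since A1 is tangent to KZ there, LZ ⟂ KZ and since A1 is tangent to SE there, LS ⟂ SE, with radius 16.3, so the center L sits 16.3 in from both sides at L = (39.400, 26.900). That places the tangent points at Z = (55.700, 26.900) on KZ and S = (39.400, 43.200) on SE. Then |TZ| = |Z − T| = 61.855.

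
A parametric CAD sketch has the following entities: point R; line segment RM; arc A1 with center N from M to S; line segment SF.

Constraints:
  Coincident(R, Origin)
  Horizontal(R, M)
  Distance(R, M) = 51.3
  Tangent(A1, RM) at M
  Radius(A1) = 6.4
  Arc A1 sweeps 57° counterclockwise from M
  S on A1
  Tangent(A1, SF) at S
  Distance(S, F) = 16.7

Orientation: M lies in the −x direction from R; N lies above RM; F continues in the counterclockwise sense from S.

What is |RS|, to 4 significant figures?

46.02

Tangency of A1 to RM means the radius NM is perpendicular to RM, so N = M + (0, 6.4) = (-51.30, 6.400). On A1, M sits at bearing -90° from N; a 57° counterclockwise sweep puts S at bearing -33°, so S = N + 6.4·(cos -33°, sin -33°) = (-45.93, 2.914). Then |RS| = |S − R| = 46.02.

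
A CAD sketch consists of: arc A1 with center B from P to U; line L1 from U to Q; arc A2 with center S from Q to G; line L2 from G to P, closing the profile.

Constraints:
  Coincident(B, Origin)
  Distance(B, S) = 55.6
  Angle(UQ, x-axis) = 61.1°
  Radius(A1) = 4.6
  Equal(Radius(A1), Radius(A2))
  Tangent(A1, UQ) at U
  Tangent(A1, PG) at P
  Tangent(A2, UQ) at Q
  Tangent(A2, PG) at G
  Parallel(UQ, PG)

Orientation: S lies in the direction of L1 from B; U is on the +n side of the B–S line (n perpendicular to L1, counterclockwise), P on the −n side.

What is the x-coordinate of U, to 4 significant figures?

-4.027

The slot axis is L1's direction at 61.1°, so u = (cos 61.1°, sin 61.1°) = (0.4833, 0.8755) and n = (−sin 61.1°, cos 61.1°) = (-0.8755, 0.4833). B is at the origin and S lies 55.6 along u from B, so S = 55.6·u = (26.87, 48.68). Tangency of A1 to both parallel lines with radius 4.6 puts U and P at B ± 4.6·n: U = (-4.027, 2.223), P = (4.027, -2.223). So U.x = -4.027.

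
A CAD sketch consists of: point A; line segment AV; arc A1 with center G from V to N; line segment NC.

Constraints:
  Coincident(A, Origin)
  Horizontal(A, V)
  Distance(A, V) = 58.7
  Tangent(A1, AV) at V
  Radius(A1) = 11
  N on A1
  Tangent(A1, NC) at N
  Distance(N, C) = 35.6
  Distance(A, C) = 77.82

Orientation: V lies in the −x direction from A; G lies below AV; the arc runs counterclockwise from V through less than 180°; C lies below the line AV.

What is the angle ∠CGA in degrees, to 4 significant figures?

104.3°

Checks: A = (0.00, 0.00) ✓; |GN| = 11.00 ✓; ∠(GN, NC) = 90.00° ✓; |NC| = 35.60 ✓; |AC| = 77.82 ✓.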